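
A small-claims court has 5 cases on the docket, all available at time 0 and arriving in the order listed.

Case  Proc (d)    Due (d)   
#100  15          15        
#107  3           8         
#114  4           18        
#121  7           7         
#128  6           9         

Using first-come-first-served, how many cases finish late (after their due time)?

FIFO (arrival order): #100 #107 #114 #121 #128.
#100: 0→15, due 15, tardiness 0
#107: 15→18, due 8, tardiness 10
#114: 18→22, due 18, tardiness 4
#121: 22→29, due 7, tardiness 22
#128: 29→35, due 9, tardiness 26
Late cases: 4.

4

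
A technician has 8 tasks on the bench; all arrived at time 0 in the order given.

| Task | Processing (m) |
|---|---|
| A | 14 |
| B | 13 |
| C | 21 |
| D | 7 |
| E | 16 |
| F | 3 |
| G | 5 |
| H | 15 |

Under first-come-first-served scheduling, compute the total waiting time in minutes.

FIFO (arrival order): A B C D E F G H.
A: waits 0, runs 0→14
B: waits 14, runs 14→27
C: waits 27, runs 27→48
D: waits 48, runs 48→55
E: waits 55, runs 55→71
F: waits 71, runs 71→74
G: waits 74, runs 74→79
H: waits 79, runs 79→94
Sum = 0+14+27+48+55+71+74+79 = 368.

368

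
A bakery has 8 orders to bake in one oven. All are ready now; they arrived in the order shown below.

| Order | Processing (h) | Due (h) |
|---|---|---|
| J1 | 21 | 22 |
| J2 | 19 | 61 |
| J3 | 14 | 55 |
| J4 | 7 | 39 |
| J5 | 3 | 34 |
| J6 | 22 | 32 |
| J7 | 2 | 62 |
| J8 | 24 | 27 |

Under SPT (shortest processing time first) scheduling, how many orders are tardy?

SPT (increasing processing time): J7 J5 J4 J3 J2 J1 J6 J8.
J7: 0→2, due 62, tardiness 0
J5: 2→5, due 34, tardiness 0
J4: 5→12, due 39, tardiness 0
J3: 12→26, due 55, tardiness 0
J2: 26→45, due 61, tardiness 0
J1: 45→66, due 22, tardiness 44
J6: 66→88, due 32, tardiness 56
J8: 88→112, due 27, tardiness 85
Late orders: 3.

3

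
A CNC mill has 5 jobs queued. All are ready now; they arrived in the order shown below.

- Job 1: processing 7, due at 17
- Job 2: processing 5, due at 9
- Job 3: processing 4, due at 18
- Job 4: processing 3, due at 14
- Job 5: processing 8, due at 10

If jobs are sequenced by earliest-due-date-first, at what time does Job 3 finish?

EDD (increasing due date): Job 2 Job 5 Job 4 Job 1 Job 3.
Job 2: 0→5
Job 5: 5→13
Job 4: 13→16
Job 1: 16→23
Job 3: 23→27

27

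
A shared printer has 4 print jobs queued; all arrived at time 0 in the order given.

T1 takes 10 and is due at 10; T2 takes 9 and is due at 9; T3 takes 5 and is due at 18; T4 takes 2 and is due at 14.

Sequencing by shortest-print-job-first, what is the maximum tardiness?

SPT (increasing processing time): T4 T3 T2 T1.
T4: 0→2, due 14, tardiness 0
T3: 2→7, due 18, tardiness 0
T2: 7→16, due 9, tardiness 7
T1: 16→26, due 10, tardiness 16
Maximum = 16.

16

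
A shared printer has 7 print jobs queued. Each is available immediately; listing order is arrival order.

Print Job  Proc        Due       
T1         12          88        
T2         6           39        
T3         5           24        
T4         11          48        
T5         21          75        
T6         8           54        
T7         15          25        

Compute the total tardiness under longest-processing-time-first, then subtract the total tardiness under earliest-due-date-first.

LPT (decreasing processing time): T5 T7 T1 T4 T6 T2 T3.
T5: 0→21, due 75, tardiness 0
T7: 21→36, due 25, tardiness 11
T1: 36→48, due 88, tardiness 0
T4: 48→59, due 48, tardiness 11
T6: 59→67, due 54, tardiness 13
T2: 67→73, due 39, tardiness 34
T3: 73→78, due 24, tardiness 54
Sum = 0+11+0+11+13+34+54 = 123.
EDD (increasing due date): T3 T7 T2 T4 T6 T5 T1.
T3: 0→5, due 24, tardiness 0
T7: 5→20, due 25, tardiness 0
T2: 20→26, due 39, tardiness 0
T4: 26→37, due 48, tardiness 0
T6: 37→45, due 54, tardiness 0
T5: 45→66, due 75, tardiness 0
T1: 66→78, due 88, tardiness 0
Sum = 0+0+0+0+0+0+0 = 0.
Difference = 123 − 0 = 123.

123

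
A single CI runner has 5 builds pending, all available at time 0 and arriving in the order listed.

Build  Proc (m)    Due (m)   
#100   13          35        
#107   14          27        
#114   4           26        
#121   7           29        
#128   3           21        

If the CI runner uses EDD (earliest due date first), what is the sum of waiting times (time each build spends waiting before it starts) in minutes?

59

EDD (increasing due date): #128 #114 #107 #121 #100.
#128: waits 0, runs 0→3
#114: waits 3, runs 3→7
#107: waits 7, runs 7→21
#121: waits 21, runs 21→28
#100: waits 28, runs 28→41
Sum = 0+3+7+21+28 = 59.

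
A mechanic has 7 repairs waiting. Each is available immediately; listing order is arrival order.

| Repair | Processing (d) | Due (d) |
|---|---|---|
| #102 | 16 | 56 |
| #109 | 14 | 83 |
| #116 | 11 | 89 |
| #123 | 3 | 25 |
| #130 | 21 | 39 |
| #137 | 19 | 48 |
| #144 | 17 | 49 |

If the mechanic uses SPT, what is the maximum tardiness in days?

SPT (increasing processing time): #123 #116 #109 #102 #144 #137 #130.
#123: 0→3, due 25, tardiness 0
#116: 3→14, due 89, tardiness 0
#109: 14→28, due 83, tardiness 0
#102: 28→44, due 56, tardiness 0
#144: 44→61, due 49, tardiness 12
#137: 61→80, due 48, tardiness 32
#130: 80→101, due 39, tardiness 62
Maximum = 62.

62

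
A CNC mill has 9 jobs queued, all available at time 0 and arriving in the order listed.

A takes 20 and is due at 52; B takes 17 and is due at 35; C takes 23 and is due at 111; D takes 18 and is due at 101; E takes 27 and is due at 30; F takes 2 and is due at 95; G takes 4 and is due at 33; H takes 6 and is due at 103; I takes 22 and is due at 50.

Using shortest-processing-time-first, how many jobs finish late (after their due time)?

4

SPT (increasing processing time): F G H B D A I C E.
F: 0→2, due 95, tardiness 0
G: 2→6, due 33, tardiness 0
H: 6→12, due 103, tardiness 0
B: 12→29, due 35, tardiness 0
D: 29→47, due 101, tardiness 0
A: 47→67, due 52, tardiness 15
I: 67→89, due 50, tardiness 39
C: 89→112, due 111, tardiness 1
E: 112→139, due 30, tardiness 109
Late jobs: 4.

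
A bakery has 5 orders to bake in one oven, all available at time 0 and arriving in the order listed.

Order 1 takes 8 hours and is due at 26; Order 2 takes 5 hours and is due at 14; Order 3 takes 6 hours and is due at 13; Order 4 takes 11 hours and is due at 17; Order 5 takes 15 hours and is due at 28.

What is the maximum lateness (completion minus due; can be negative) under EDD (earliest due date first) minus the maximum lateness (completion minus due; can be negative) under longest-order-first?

EDD (increasing due date): Order 3 Order 2 Order 4 Order 1 Order 5.
Order 3: 0→6, due 13, lateness -7
Order 2: 6→11, due 14, lateness -3
Order 4: 11→22, due 17, lateness 5
Order 1: 22→30, due 26, lateness 4
Order 5: 30→45, due 28, lateness 17
Maximum = 17.
LPT (decreasing processing time): Order 5 Order 4 Order 1 Order 3 Order 2.
Order 5: 0→15, due 28, lateness -13
Order 4: 15→26, due 17, lateness 9
Order 1: 26→34, due 26, lateness 8
Order 3: 34→40, due 13, lateness 27
Order 2: 40→45, due 14, lateness 31
Maximum = 31.
Difference = 17 − 31 = -14.

-14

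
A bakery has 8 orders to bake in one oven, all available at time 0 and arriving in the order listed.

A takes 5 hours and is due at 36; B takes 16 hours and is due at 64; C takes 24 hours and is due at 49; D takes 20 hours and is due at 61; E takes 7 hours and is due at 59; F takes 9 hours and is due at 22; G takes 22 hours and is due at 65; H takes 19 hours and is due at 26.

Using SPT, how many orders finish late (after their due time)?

SPT (increasing processing time): A E F B H D G C.
A: 0→5, due 36, tardiness 0
E: 5→12, due 59, tardiness 0
F: 12→21, due 22, tardiness 0
B: 21→37, due 64, tardiness 0
H: 37→56, due 26, tardiness 30
D: 56→76, due 61, tardiness 15
G: 76→98, due 65, tardiness 33
C: 98→122, due 49, tardiness 73
Late orders: 4.

4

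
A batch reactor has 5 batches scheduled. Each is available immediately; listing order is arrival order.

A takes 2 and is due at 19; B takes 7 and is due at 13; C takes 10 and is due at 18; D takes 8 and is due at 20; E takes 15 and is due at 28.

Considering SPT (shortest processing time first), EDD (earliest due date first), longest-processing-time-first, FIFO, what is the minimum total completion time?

SPT (increasing processing time): A B D C E.
A: 0→2
B: 2→9
D: 9→17
C: 17→27
E: 27→42
Sum = 2+9+17+27+42 = 97.
EDD (increasing due date): B C A D E.
B: 0→7
C: 7→17
A: 17→19
D: 19→27
E: 27→42
Sum = 7+17+19+27+42 = 112.
LPT (decreasing processing time): E C D B A.
E: 0→15
C: 15→25
D: 25→33
B: 33→40
A: 40→42
Sum = 15+25+33+40+42 = 155.
FIFO (arrival order): A B C D E.
A: 0→2
B: 2→9
C: 9→19
D: 19→27
E: 27→42
Sum = 2+9+19+27+42 = 99.
SPT 97, EDD 112, LPT 155, FIFO 99 → minimum 97.

97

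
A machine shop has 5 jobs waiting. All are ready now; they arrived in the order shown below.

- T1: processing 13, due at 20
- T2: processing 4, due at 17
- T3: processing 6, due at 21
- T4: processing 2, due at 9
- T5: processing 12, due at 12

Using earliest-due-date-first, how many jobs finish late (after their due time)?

EDD (increasing due date): T4 T5 T2 T1 T3.
T4: 0→2, due 9, tardiness 0
T5: 2→14, due 12, tardiness 2
T2: 14→18, due 17, tardiness 1
T1: 18→31, due 20, tardiness 11
T3: 31→37, due 21, tardiness 16
Late jobs: 4.

4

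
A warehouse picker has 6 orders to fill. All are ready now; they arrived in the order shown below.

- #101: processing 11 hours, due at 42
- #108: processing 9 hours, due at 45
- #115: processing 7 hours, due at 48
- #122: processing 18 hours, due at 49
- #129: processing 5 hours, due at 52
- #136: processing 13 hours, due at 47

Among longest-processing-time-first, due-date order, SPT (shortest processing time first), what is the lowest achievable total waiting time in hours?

LPT (decreasing processing time): #122 #136 #101 #108 #115 #129.
#122: waits 0, runs 0→18
#136: waits 18, runs 18→31
#101: waits 31, runs 31→42
#108: waits 42, runs 42→51
#115: waits 51, runs 51→58
#129: waits 58, runs 58→63
Sum = 0+18+31+42+51+58 = 200.
EDD (increasing due date): #101 #108 #136 #115 #122 #129.
#101: waits 0, runs 0→11
#108: waits 11, runs 11→20
#136: waits 20, runs 20→33
#115: waits 33, runs 33→40
#122: waits 40, runs 40→58
#129: waits 58, runs 58→63
Sum = 0+11+20+33+40+58 = 162.
SPT (increasing processing time): #129 #115 #108 #101 #136 #122.
#129: waits 0, runs 0→5
#115: waits 5, runs 5→12
#108: waits 12, runs 12→21
#101: waits 21, runs 21→32
#136: waits 32, runs 32→45
#122: waits 45, runs 45→63
Sum = 0+5+12+21+32+45 = 115.
LPT 200, EDD 162, SPT 115 → minimum 115.

115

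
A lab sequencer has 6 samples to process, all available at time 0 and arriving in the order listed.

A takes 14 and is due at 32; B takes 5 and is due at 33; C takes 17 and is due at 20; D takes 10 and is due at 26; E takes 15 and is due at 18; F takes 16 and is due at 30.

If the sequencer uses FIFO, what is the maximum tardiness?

47

FIFO (arrival order): A B C D E F.
A: 0→14, due 32, tardiness 0
B: 14→19, due 33, tardiness 0
C: 19→36, due 20, tardiness 16
D: 36→46, due 26, tardiness 20
E: 46→61, due 18, tardiness 43
F: 61→77, due 30, tardiness 47
Maximum = 47.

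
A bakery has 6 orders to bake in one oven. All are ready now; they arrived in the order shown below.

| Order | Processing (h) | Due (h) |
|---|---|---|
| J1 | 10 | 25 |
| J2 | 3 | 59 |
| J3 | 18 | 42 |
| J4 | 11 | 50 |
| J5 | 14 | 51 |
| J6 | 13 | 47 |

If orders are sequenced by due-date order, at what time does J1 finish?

EDD (increasing due date): J1 J3 J6 J4 J5 J2.
J1: 0→10

10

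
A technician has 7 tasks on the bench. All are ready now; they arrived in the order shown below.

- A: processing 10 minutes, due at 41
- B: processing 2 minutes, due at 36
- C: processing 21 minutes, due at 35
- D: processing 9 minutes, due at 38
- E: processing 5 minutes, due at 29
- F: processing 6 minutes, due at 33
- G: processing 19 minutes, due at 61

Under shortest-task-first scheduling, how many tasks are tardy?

SPT (increasing processing time): B E F D A G C.
B: 0→2, due 36, tardiness 0
E: 2→7, due 29, tardiness 0
F: 7→13, due 33, tardiness 0
D: 13→22, due 38, tardiness 0
A: 22→32, due 41, tardiness 0
G: 32→51, due 61, tardiness 0
C: 51→72, due 35, tardiness 37
Late tasks: 1.

1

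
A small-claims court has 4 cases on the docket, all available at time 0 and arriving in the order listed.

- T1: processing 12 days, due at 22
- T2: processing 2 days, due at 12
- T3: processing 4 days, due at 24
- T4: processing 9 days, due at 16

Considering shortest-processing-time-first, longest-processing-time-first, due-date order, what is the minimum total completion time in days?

50

SPT (increasing processing time): T2 T3 T4 T1.
T2: 0→2
T3: 2→6
T4: 6→15
T1: 15→27
Sum = 2+6+15+27 = 50.
LPT (decreasing processing time): T1 T4 T3 T2.
T1: 0→12
T4: 12→21
T3: 21→25
T2: 25→27
Sum = 12+21+25+27 = 85.
EDD (increasing due date): T2 T4 T1 T3.
T2: 0→2
T4: 2→11
T1: 11→23
T3: 23→27
Sum = 2+11+23+27 = 63.
SPT 50, LPT 85, EDD 63 → minimum 50.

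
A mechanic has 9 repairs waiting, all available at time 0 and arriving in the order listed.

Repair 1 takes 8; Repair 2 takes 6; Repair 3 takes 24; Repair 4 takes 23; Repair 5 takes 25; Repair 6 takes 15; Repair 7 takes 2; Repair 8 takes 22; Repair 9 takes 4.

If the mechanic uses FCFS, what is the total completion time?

665

FIFO (arrival order): Repair 1 Repair 2 Repair 3 Repair 4 Repair 5 Repair 6 Repair 7 Repair 8 Repair 9.
Repair 1: 0→8
Repair 2: 8→14
Repair 3: 14→38
Repair 4: 38→61
Repair 5: 61→86
Repair 6: 86→101
Repair 7: 101→103
Repair 8: 103→125
Repair 9: 125→129
Sum = 8+14+38+61+86+101+103+125+129 = 665.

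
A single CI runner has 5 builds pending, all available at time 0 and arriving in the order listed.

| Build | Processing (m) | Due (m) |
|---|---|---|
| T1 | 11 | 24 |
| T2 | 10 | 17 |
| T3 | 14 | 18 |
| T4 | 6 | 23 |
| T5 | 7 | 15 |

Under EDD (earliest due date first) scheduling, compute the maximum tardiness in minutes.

EDD (increasing due date): T5 T2 T3 T4 T1.
T5: 0→7, due 15, tardiness 0
T2: 7→17, due 17, tardiness 0
T3: 17→31, due 18, tardiness 13
T4: 31→37, due 23, tardiness 14
T1: 37→48, due 24, tardiness 24
Maximum = 24.

24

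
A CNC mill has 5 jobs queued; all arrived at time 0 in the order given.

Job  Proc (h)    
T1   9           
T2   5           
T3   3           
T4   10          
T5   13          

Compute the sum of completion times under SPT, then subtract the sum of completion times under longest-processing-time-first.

SPT (increasing processing time): T3 T2 T1 T4 T5.
T3: 0→3
T2: 3→8
T1: 8→17
T4: 17→27
T5: 27→40
Sum = 3+8+17+27+40 = 95.
LPT (decreasing processing time): T5 T4 T1 T2 T3.
T5: 0→13
T4: 13→23
T1: 23→32
T2: 32→37
T3: 37→40
Sum = 13+23+32+37+40 = 145.
Difference = 95 − 145 = -50.

-50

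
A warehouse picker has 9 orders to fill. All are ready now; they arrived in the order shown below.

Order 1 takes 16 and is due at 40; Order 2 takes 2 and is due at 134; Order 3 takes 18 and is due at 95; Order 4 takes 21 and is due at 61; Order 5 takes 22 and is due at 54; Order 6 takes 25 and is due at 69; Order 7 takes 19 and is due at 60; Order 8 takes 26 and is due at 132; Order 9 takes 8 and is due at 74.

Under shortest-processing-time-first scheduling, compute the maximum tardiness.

62

SPT (increasing processing time): Order 2 Order 9 Order 1 Order 3 Order 7 Order 4 Order 5 Order 6 Order 8.
Order 2: 0→2, due 134, tardiness 0
Order 9: 2→10, due 74, tardiness 0
Order 1: 10→26, due 40, tardiness 0
Order 3: 26→44, due 95, tardiness 0
Order 7: 44→63, due 60, tardiness 3
Order 4: 63→84, due 61, tardiness 23
Order 5: 84→106, due 54, tardiness 52
Order 6: 106→131, due 69, tardiness 62
Order 8: 131→157, due 132, tardiness 25
Maximum = 62.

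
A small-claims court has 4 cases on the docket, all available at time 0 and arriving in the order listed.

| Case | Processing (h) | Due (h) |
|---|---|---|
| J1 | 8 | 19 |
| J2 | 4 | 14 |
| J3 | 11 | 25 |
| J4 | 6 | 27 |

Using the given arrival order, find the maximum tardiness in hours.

FIFO (arrival order): J1 J2 J3 J4.
J1: 0→8, due 19, tardiness 0
J2: 8→12, due 14, tardiness 0
J3: 12→23, due 25, tardiness 0
J4: 23→29, due 27, tardiness 2
Maximum = 2.

2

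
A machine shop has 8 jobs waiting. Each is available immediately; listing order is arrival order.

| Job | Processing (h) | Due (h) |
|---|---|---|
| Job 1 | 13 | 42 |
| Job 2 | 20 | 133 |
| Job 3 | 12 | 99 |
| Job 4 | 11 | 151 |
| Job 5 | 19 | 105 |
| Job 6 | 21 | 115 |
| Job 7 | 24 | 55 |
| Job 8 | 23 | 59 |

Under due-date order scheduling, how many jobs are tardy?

EDD (increasing due date): Job 1 Job 7 Job 8 Job 3 Job 5 Job 6 Job 2 Job 4.
Job 1: 0→13, due 42, tardiness 0
Job 7: 13→37, due 55, tardiness 0
Job 8: 37→60, due 59, tardiness 1
Job 3: 60→72, due 99, tardiness 0
Job 5: 72→91, due 105, tardiness 0
Job 6: 91→112, due 115, tardiness 0
Job 2: 112→132, due 133, tardiness 0
Job 4: 132→143, due 151, tardiness 0
Late jobs: 1.

1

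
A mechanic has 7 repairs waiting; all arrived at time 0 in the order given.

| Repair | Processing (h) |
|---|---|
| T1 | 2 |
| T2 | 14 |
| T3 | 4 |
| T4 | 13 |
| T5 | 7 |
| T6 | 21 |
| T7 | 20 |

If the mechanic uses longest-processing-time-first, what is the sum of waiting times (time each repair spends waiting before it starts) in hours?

339

LPT (decreasing processing time): T6 T7 T2 T4 T5 T3 T1.
T6: waits 0, runs 0→21
T7: waits 21, runs 21→41
T2: waits 41, runs 41→55
T4: waits 55, runs 55→68
T5: waits 68, runs 68→75
T3: waits 75, runs 75→79
T1: waits 79, runs 79→81
Sum = 0+21+41+55+68+75+79 = 339.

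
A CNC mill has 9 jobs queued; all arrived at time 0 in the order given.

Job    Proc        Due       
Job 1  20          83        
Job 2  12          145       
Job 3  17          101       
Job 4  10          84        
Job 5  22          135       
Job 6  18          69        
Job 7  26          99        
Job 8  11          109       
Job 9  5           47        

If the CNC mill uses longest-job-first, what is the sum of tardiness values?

LPT (decreasing processing time): Job 7 Job 5 Job 1 Job 6 Job 3 Job 2 Job 8 Job 4 Job 9.
Job 7: 0→26, due 99, tardiness 0
Job 5: 26→48, due 135, tardiness 0
Job 1: 48→68, due 83, tardiness 0
Job 6: 68→86, due 69, tardiness 17
Job 3: 86→103, due 101, tardiness 2
Job 2: 103→115, due 145, tardiness 0
Job 8: 115→126, due 109, tardiness 17
Job 4: 126→136, due 84, tardiness 52
Job 9: 136→141, due 47, tardiness 94
Sum = 0+0+0+17+2+0+17+52+94 = 182.

182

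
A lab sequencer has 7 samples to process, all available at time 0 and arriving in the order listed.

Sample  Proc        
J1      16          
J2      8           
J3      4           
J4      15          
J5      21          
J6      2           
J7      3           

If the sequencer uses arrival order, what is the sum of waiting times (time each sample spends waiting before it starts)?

241

FIFO (arrival order): J1 J2 J3 J4 J5 J6 J7.
J1: waits 0, runs 0→16
J2: waits 16, runs 16→24
J3: waits 24, runs 24→28
J4: waits 28, runs 28→43
J5: waits 43, runs 43→64
J6: waits 64, runs 64→66
J7: waits 66, runs 66→69
Sum = 0+16+24+28+43+64+66 = 241.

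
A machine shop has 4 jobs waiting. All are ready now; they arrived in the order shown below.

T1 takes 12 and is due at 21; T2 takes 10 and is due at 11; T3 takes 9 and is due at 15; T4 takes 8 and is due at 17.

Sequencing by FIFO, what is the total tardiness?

49

FIFO (arrival order): T1 T2 T3 T4.
T1: 0→12, due 21, tardiness 0
T2: 12→22, due 11, tardiness 11
T3: 22→31, due 15, tardiness 16
T4: 31→39, due 17, tardiness 22
Sum = 0+11+16+22 = 49.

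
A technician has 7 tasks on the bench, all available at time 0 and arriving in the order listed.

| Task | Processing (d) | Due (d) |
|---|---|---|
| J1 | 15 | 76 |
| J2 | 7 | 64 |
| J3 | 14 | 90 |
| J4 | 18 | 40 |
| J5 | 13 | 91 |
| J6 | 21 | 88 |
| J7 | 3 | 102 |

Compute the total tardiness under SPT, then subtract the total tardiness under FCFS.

19

SPT (increasing processing time): J7 J2 J5 J3 J1 J4 J6.
J7: 0→3, due 102, tardiness 0
J2: 3→10, due 64, tardiness 0
J5: 10→23, due 91, tardiness 0
J3: 23→37, due 90, tardiness 0
J1: 37→52, due 76, tardiness 0
J4: 52→70, due 40, tardiness 30
J6: 70→91, due 88, tardiness 3
Sum = 0+0+0+0+0+30+3 = 33.
FIFO (arrival order): J1 J2 J3 J4 J5 J6 J7.
J1: 0→15, due 76, tardiness 0
J2: 15→22, due 64, tardiness 0
J3: 22→36, due 90, tardiness 0
J4: 36→54, due 40, tardiness 14
J5: 54→67, due 91, tardiness 0
J6: 67→88, due 88, tardiness 0
J7: 88→91, due 102, tardiness 0
Sum = 0+0+0+14+0+0+0 = 14.
Difference = 33 − 14 = 19.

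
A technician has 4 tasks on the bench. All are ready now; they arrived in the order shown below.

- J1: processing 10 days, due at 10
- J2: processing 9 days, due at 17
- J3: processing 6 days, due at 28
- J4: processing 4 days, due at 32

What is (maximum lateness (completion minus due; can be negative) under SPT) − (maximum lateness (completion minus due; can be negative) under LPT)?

17

SPT (increasing processing time): J4 J3 J2 J1.
J4: 0→4, due 32, lateness -28
J3: 4→10, due 28, lateness -18
J2: 10→19, due 17, lateness 2
J1: 19→29, due 10, lateness 19
Maximum = 19.
LPT (decreasing processing time): J1 J2 J3 J4.
J1: 0→10, due 10, lateness 0
J2: 10→19, due 17, lateness 2
J3: 19→25, due 28, lateness -3
J4: 25→29, due 32, lateness -3
Maximum = 2.
Difference = 19 − 2 = 17.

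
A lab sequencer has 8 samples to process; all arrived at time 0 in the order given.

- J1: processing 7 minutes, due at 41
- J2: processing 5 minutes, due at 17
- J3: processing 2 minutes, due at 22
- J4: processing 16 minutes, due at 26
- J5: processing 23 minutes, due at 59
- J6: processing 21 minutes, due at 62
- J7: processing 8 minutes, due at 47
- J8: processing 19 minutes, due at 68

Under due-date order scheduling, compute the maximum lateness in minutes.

EDD (increasing due date): J2 J3 J4 J1 J7 J5 J6 J8.
J2: 0→5, due 17, lateness -12
J3: 5→7, due 22, lateness -15
J4: 7→23, due 26, lateness -3
J1: 23→30, due 41, lateness -11
J7: 30→38, due 47, lateness -9
J5: 38→61, due 59, lateness 2
J6: 61→82, due 62, lateness 20
J8: 82→101, due 68, lateness 33
Maximum = 33.

33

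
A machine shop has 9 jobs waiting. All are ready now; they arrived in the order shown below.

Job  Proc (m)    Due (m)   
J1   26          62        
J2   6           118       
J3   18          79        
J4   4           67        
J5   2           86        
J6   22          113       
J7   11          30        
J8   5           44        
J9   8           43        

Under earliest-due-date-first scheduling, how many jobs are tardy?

EDD (increasing due date): J7 J9 J8 J1 J4 J3 J5 J6 J2.
J7: 0→11, due 30, tardiness 0
J9: 11→19, due 43, tardiness 0
J8: 19→24, due 44, tardiness 0
J1: 24→50, due 62, tardiness 0
J4: 50→54, due 67, tardiness 0
J3: 54→72, due 79, tardiness 0
J5: 72→74, due 86, tardiness 0
J6: 74→96, due 113, tardiness 0
J2: 96→102, due 118, tardiness 0
Late jobs: 0.

0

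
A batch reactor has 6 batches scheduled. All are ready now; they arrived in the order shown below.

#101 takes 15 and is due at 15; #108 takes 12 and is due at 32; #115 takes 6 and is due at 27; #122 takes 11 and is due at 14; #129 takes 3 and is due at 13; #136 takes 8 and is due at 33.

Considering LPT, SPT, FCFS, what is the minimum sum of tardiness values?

LPT (decreasing processing time): #101 #108 #122 #136 #115 #129.
#101: 0→15, due 15, tardiness 0
#108: 15→27, due 32, tardiness 0
#122: 27→38, due 14, tardiness 24
#136: 38→46, due 33, tardiness 13
#115: 46→52, due 27, tardiness 25
#129: 52→55, due 13, tardiness 42
Sum = 0+0+24+13+25+42 = 104.
SPT (increasing processing time): #129 #115 #136 #122 #108 #101.
#129: 0→3, due 13, tardiness 0
#115: 3→9, due 27, tardiness 0
#136: 9→17, due 33, tardiness 0
#122: 17→28, due 14, tardiness 14
#108: 28→40, due 32, tardiness 8
#101: 40→55, due 15, tardiness 40
Sum = 0+0+0+14+8+40 = 62.
FIFO (arrival order): #101 #108 #115 #122 #129 #136.
#101: 0→15, due 15, tardiness 0
#108: 15→27, due 32, tardiness 0
#115: 27→33, due 27, tardiness 6
#122: 33→44, due 14, tardiness 30
#129: 44→47, due 13, tardiness 34
#136: 47→55, due 33, tardiness 22
Sum = 0+0+6+30+34+22 = 92.
LPT 104, SPT 62, FIFO 92 → minimum 62.

62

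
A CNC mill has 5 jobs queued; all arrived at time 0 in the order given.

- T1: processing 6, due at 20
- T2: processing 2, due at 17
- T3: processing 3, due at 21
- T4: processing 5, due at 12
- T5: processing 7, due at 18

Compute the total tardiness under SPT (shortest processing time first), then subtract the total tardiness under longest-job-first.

-7

SPT (increasing processing time): T2 T3 T4 T1 T5.
T2: 0→2, due 17, tardiness 0
T3: 2→5, due 21, tardiness 0
T4: 5→10, due 12, tardiness 0
T1: 10→16, due 20, tardiness 0
T5: 16→23, due 18, tardiness 5
Sum = 0+0+0+0+5 = 5.
LPT (decreasing processing time): T5 T1 T4 T3 T2.
T5: 0→7, due 18, tardiness 0
T1: 7→13, due 20, tardiness 0
T4: 13→18, due 12, tardiness 6
T3: 18→21, due 21, tardiness 0
T2: 21→23, due 17, tardiness 6
Sum = 0+0+6+0+6 = 12.
Difference = 5 − 12 = -7.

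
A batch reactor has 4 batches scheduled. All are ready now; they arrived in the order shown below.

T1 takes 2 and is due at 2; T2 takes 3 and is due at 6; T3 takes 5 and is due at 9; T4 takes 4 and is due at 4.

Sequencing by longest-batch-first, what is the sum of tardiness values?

LPT (decreasing processing time): T3 T4 T2 T1.
T3: 0→5, due 9, tardiness 0
T4: 5→9, due 4, tardiness 5
T2: 9→12, due 6, tardiness 6
T1: 12→14, due 2, tardiness 12
Sum = 0+5+6+12 = 23.

23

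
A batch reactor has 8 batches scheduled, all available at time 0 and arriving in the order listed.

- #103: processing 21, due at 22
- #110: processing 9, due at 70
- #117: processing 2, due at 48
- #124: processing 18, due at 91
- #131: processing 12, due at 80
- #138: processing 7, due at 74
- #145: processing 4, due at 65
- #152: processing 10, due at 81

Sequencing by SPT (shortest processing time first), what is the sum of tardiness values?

61

SPT (increasing processing time): #117 #145 #138 #110 #152 #131 #124 #103.
#117: 0→2, due 48, tardiness 0
#145: 2→6, due 65, tardiness 0
#138: 6→13, due 74, tardiness 0
#110: 13→22, due 70, tardiness 0
#152: 22→32, due 81, tardiness 0
#131: 32→44, due 80, tardiness 0
#124: 44→62, due 91, tardiness 0
#103: 62→83, due 22, tardiness 61
Sum = 0+0+0+0+0+0+0+61 = 61.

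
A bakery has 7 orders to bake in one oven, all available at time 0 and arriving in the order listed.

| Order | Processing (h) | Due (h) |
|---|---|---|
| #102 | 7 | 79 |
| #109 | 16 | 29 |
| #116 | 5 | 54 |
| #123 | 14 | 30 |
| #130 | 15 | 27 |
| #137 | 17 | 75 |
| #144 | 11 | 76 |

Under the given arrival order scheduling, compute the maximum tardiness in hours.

FIFO (arrival order): #102 #109 #116 #123 #130 #137 #144.
#102: 0→7, due 79, tardiness 0
#109: 7→23, due 29, tardiness 0
#116: 23→28, due 54, tardiness 0
#123: 28→42, due 30, tardiness 12
#130: 42→57, due 27, tardiness 30
#137: 57→74, due 75, tardiness 0
#144: 74→85, due 76, tardiness 9
Maximum = 30.

30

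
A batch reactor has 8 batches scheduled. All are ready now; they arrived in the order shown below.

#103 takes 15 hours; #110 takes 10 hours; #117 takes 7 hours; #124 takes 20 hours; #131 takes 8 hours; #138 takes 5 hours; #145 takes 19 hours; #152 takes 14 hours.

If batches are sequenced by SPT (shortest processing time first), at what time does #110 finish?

SPT (increasing processing time): #138 #117 #131 #110 #152 #103 #145 #124.
#138: 0→5
#117: 5→12
#131: 12→20
#110: 20→30

30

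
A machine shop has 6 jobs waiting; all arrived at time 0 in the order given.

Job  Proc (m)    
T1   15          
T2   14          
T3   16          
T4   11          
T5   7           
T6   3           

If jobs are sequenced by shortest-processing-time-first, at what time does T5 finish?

10

SPT (increasing processing time): T6 T5 T4 T2 T1 T3.
T6: 0→3
T5: 3→10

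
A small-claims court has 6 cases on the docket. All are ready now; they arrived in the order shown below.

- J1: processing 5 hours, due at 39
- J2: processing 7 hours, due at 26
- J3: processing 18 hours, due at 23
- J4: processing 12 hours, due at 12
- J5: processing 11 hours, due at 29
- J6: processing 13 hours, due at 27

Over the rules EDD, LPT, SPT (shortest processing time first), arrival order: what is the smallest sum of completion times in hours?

189

EDD (increasing due date): J4 J3 J2 J6 J5 J1.
J4: 0→12
J3: 12→30
J2: 30→37
J6: 37→50
J5: 50→61
J1: 61→66
Sum = 12+30+37+50+61+66 = 256.
LPT (decreasing processing time): J3 J6 J4 J5 J2 J1.
J3: 0→18
J6: 18→31
J4: 31→43
J5: 43→54
J2: 54→61
J1: 61→66
Sum = 18+31+43+54+61+66 = 273.
SPT (increasing processing time): J1 J2 J5 J4 J6 J3.
J1: 0→5
J2: 5→12
J5: 12→23
J4: 23→35
J6: 35→48
J3: 48→66
Sum = 5+12+23+35+48+66 = 189.
FIFO (arrival order): J1 J2 J3 J4 J5 J6.
J1: 0→5
J2: 5→12
J3: 12→30
J4: 30→42
J5: 42→53
J6: 53→66
Sum = 5+12+30+42+53+66 = 208.
EDD 256, LPT 273, SPT 189, FIFO 208 → minimum 189.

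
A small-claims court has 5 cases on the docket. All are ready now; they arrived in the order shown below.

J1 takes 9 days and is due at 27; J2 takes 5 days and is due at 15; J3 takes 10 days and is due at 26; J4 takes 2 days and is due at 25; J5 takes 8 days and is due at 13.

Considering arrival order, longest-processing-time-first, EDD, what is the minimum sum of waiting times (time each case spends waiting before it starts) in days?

FIFO (arrival order): J1 J2 J3 J4 J5.
J1: waits 0, runs 0→9
J2: waits 9, runs 9→14
J3: waits 14, runs 14→24
J4: waits 24, runs 24→26
J5: waits 26, runs 26→34
Sum = 0+9+14+24+26 = 73.
LPT (decreasing processing time): J3 J1 J5 J2 J4.
J3: waits 0, runs 0→10
J1: waits 10, runs 10→19
J5: waits 19, runs 19→27
J2: waits 27, runs 27→32
J4: waits 32, runs 32→34
Sum = 0+10+19+27+32 = 88.
EDD (increasing due date): J5 J2 J4 J3 J1.
J5: waits 0, runs 0→8
J2: waits 8, runs 8→13
J4: waits 13, runs 13→15
J3: waits 15, runs 15→25
J1: waits 25, runs 25→34
Sum = 0+8+13+15+25 = 61.
FIFO 73, LPT 88, EDD 61 → minimum 61.

61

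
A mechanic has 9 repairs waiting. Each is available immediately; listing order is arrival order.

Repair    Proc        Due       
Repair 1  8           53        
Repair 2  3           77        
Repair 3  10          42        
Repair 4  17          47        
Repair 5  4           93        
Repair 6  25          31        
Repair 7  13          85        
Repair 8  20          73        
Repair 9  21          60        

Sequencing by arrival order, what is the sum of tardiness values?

124

FIFO (arrival order): Repair 1 Repair 2 Repair 3 Repair 4 Repair 5 Repair 6 Repair 7 Repair 8 Repair 9.
Repair 1: 0→8, due 53, tardiness 0
Repair 2: 8→11, due 77, tardiness 0
Repair 3: 11→21, due 42, tardiness 0
Repair 4: 21→38, due 47, tardiness 0
Repair 5: 38→42, due 93, tardiness 0
Repair 6: 42→67, due 31, tardiness 36
Repair 7: 67→80, due 85, tardiness 0
Repair 8: 80→100, due 73, tardiness 27
Repair 9: 100→121, due 60, tardiness 61
Sum = 0+0+0+0+0+36+0+27+61 = 124.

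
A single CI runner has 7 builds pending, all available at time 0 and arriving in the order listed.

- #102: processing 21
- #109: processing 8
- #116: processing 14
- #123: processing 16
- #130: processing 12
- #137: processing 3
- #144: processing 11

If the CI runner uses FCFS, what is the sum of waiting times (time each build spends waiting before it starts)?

FIFO (arrival order): #102 #109 #116 #123 #130 #137 #144.
#102: waits 0, runs 0→21
#109: waits 21, runs 21→29
#116: waits 29, runs 29→43
#123: waits 43, runs 43→59
#130: waits 59, runs 59→71
#137: waits 71, runs 71→74
#144: waits 74, runs 74→85
Sum = 0+21+29+43+59+71+74 = 297.

297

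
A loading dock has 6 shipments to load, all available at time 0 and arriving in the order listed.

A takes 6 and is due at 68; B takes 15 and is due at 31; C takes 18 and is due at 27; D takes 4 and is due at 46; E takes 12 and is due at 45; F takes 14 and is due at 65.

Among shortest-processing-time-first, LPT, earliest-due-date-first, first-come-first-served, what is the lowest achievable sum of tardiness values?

SPT (increasing processing time): D A E F B C.
D: 0→4, due 46, tardiness 0
A: 4→10, due 68, tardiness 0
E: 10→22, due 45, tardiness 0
F: 22→36, due 65, tardiness 0
B: 36→51, due 31, tardiness 20
C: 51→69, due 27, tardiness 42
Sum = 0+0+0+0+20+42 = 62.
LPT (decreasing processing time): C B F E A D.
C: 0→18, due 27, tardiness 0
B: 18→33, due 31, tardiness 2
F: 33→47, due 65, tardiness 0
E: 47→59, due 45, tardiness 14
A: 59→65, due 68, tardiness 0
D: 65→69, due 46, tardiness 23
Sum = 0+2+0+14+0+23 = 39.
EDD (increasing due date): C B E D F A.
C: 0→18, due 27, tardiness 0
B: 18→33, due 31, tardiness 2
E: 33→45, due 45, tardiness 0
D: 45→49, due 46, tardiness 3
F: 49→63, due 65, tardiness 0
A: 63→69, due 68, tardiness 1
Sum = 0+2+0+3+0+1 = 6.
FIFO (arrival order): A B C D E F.
A: 0→6, due 68, tardiness 0
B: 6→21, due 31, tardiness 0
C: 21→39, due 27, tardiness 12
D: 39→43, due 46, tardiness 0
E: 43→55, due 45, tardiness 10
F: 55→69, due 65, tardiness 4
Sum = 0+0+12+0+10+4 = 26.
SPT 62, LPT 39, EDD 6, FIFO 26 → minimum 6.

6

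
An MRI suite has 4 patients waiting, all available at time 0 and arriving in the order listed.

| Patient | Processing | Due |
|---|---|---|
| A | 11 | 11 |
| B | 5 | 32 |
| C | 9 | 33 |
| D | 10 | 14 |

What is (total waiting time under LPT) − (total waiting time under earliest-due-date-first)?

4

LPT (decreasing processing time): A D C B.
A: waits 0, runs 0→11
D: waits 11, runs 11→21
C: waits 21, runs 21→30
B: waits 30, runs 30→35
Sum = 0+11+21+30 = 62.
EDD (increasing due date): A D B C.
A: waits 0, runs 0→11
D: waits 11, runs 11→21
B: waits 21, runs 21→26
C: waits 26, runs 26→35
Sum = 0+11+21+26 = 58.
Difference = 62 − 58 = 4.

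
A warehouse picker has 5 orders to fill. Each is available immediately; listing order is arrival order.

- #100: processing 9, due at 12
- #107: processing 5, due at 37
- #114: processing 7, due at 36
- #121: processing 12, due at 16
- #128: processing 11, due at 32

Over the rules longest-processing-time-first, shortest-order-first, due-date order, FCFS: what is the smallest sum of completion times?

LPT (decreasing processing time): #121 #128 #100 #114 #107.
#121: 0→12
#128: 12→23
#100: 23→32
#114: 32→39
#107: 39→44
Sum = 12+23+32+39+44 = 150.
SPT (increasing processing time): #107 #114 #100 #128 #121.
#107: 0→5
#114: 5→12
#100: 12→21
#128: 21→32
#121: 32→44
Sum = 5+12+21+32+44 = 114.
EDD (increasing due date): #100 #121 #128 #114 #107.
#100: 0→9
#121: 9→21
#128: 21→32
#114: 32→39
#107: 39→44
Sum = 9+21+32+39+44 = 145.
FIFO (arrival order): #100 #107 #114 #121 #128.
#100: 0→9
#107: 9→14
#114: 14→21
#121: 21→33
#128: 33→44
Sum = 9+14+21+33+44 = 121.
LPT 150, SPT 114, EDD 145, FIFO 121 → minimum 114.

114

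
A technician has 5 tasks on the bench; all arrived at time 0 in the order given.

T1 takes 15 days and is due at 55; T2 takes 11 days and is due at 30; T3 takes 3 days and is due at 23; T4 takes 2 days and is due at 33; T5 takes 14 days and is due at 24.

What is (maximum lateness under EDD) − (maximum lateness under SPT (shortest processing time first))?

-8

EDD (increasing due date): T3 T5 T2 T4 T1.
T3: 0→3, due 23, lateness -20
T5: 3→17, due 24, lateness -7
T2: 17→28, due 30, lateness -2
T4: 28→30, due 33, lateness -3
T1: 30→45, due 55, lateness -10
Maximum = -2.
SPT (increasing processing time): T4 T3 T2 T5 T1.
T4: 0→2, due 33, lateness -31
T3: 2→5, due 23, lateness -18
T2: 5→16, due 30, lateness -14
T5: 16→30, due 24, lateness 6
T1: 30→45, due 55, lateness -10
Maximum = 6.
Difference = -2 − 6 = -8.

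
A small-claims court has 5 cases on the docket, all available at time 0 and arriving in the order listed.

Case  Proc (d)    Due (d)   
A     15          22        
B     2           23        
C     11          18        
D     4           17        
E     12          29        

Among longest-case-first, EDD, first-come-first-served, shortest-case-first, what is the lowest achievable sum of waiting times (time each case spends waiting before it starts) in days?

LPT (decreasing processing time): A E C D B.
A: waits 0, runs 0→15
E: waits 15, runs 15→27
C: waits 27, runs 27→38
D: waits 38, runs 38→42
B: waits 42, runs 42→44
Sum = 0+15+27+38+42 = 122.
EDD (increasing due date): D C A B E.
D: waits 0, runs 0→4
C: waits 4, runs 4→15
A: waits 15, runs 15→30
B: waits 30, runs 30→32
E: waits 32, runs 32→44
Sum = 0+4+15+30+32 = 81.
FIFO (arrival order): A B C D E.
A: waits 0, runs 0→15
B: waits 15, runs 15→17
C: waits 17, runs 17→28
D: waits 28, runs 28→32
E: waits 32, runs 32→44
Sum = 0+15+17+28+32 = 92.
SPT (increasing processing time): B D C E A.
B: waits 0, runs 0→2
D: waits 2, runs 2→6
C: waits 6, runs 6→17
E: waits 17, runs 17→29
A: waits 29, runs 29→44
Sum = 0+2+6+17+29 = 54.
LPT 122, EDD 81, FIFO 92, SPT 54 → minimum 54.

54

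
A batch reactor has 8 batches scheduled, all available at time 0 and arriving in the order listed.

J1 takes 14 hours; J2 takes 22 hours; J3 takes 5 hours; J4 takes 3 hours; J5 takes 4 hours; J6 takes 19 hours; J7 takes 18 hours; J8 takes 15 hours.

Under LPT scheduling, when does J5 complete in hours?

97

LPT (decreasing processing time): J2 J6 J7 J8 J1 J3 J5 J4.
J2: 0→22
J6: 22→41
J7: 41→59
J8: 59→74
J1: 74→88
J3: 88→93
J5: 93→97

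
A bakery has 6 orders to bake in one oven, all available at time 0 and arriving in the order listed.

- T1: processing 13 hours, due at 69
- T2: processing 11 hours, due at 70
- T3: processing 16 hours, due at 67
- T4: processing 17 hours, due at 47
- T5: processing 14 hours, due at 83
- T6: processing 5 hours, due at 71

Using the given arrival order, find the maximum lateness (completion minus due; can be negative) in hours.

FIFO (arrival order): T1 T2 T3 T4 T5 T6.
T1: 0→13, due 69, lateness -56
T2: 13→24, due 70, lateness -46
T3: 24→40, due 67, lateness -27
T4: 40→57, due 47, lateness 10
T5: 57→71, due 83, lateness -12
T6: 71→76, due 71, lateness 5
Maximum = 10.

10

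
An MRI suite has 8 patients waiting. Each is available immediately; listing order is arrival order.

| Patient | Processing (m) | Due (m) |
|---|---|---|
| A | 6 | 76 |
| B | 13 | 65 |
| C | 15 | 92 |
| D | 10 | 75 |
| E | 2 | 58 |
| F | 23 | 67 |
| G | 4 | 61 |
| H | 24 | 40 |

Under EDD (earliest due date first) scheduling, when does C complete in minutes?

EDD (increasing due date): H E G B F D A C.
H: 0→24
E: 24→26
G: 26→30
B: 30→43
F: 43→66
D: 66→76
A: 76→82
C: 82→97

97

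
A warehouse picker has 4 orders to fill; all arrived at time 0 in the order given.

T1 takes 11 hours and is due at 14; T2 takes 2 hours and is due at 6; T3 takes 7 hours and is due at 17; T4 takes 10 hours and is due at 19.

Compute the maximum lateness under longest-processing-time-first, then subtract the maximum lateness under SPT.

8

LPT (decreasing processing time): T1 T4 T3 T2.
T1: 0→11, due 14, lateness -3
T4: 11→21, due 19, lateness 2
T3: 21→28, due 17, lateness 11
T2: 28→30, due 6, lateness 24
Maximum = 24.
SPT (increasing processing time): T2 T3 T4 T1.
T2: 0→2, due 6, lateness -4
T3: 2→9, due 17, lateness -8
T4: 9→19, due 19, lateness 0
T1: 19→30, due 14, lateness 16
Maximum = 16.
Difference = 24 − 16 = 8.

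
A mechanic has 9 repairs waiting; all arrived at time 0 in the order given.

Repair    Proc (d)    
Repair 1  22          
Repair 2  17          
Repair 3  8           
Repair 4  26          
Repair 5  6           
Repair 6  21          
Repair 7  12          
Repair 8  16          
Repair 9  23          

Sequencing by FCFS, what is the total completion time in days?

751

FIFO (arrival order): Repair 1 Repair 2 Repair 3 Repair 4 Repair 5 Repair 6 Repair 7 Repair 8 Repair 9.
Repair 1: 0→22
Repair 2: 22→39
Repair 3: 39→47
Repair 4: 47→73
Repair 5: 73→79
Repair 6: 79→100
Repair 7: 100→112
Repair 8: 112→128
Repair 9: 128→151
Sum = 22+39+47+73+79+100+112+128+151 = 751.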